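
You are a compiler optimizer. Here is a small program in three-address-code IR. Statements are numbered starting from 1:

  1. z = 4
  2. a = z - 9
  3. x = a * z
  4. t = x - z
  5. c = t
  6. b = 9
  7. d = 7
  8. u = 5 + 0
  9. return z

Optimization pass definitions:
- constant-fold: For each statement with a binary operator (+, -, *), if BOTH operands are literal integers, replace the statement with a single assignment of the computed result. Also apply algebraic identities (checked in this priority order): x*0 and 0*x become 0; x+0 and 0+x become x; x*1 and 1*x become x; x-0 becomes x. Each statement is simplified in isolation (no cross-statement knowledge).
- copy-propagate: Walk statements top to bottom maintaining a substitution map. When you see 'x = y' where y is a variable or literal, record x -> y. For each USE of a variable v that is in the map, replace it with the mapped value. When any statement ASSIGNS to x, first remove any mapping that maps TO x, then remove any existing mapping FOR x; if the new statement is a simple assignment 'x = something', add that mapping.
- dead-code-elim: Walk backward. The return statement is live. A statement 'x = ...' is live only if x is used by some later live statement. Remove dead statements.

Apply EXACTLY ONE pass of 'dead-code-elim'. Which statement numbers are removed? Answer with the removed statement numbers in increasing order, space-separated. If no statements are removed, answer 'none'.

Answer: 2 3 4 5 6 7 8

Derivation:
Backward liveness scan:
Stmt 1 'z = 4': KEEP (z is live); live-in = []
Stmt 2 'a = z - 9': DEAD (a not in live set ['z'])
Stmt 3 'x = a * z': DEAD (x not in live set ['z'])
Stmt 4 't = x - z': DEAD (t not in live set ['z'])
Stmt 5 'c = t': DEAD (c not in live set ['z'])
Stmt 6 'b = 9': DEAD (b not in live set ['z'])
Stmt 7 'd = 7': DEAD (d not in live set ['z'])
Stmt 8 'u = 5 + 0': DEAD (u not in live set ['z'])
Stmt 9 'return z': KEEP (return); live-in = ['z']
Removed statement numbers: [2, 3, 4, 5, 6, 7, 8]
Surviving IR:
  z = 4
  return z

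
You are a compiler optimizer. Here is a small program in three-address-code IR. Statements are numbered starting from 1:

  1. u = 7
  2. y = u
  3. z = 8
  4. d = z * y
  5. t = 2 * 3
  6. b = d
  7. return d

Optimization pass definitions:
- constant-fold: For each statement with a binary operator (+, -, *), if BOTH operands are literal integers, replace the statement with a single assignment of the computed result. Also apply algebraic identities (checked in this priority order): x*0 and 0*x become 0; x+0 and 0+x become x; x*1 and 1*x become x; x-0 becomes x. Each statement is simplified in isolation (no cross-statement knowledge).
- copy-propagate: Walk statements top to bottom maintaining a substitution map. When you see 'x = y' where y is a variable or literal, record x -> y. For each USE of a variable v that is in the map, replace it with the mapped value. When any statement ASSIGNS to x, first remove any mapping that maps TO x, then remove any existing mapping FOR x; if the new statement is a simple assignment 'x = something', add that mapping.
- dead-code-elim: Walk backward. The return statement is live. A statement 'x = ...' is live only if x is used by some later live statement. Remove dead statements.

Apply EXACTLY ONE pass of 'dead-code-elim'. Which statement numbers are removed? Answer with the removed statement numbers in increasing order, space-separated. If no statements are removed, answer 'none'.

Answer: 5 6

Derivation:
Backward liveness scan:
Stmt 1 'u = 7': KEEP (u is live); live-in = []
Stmt 2 'y = u': KEEP (y is live); live-in = ['u']
Stmt 3 'z = 8': KEEP (z is live); live-in = ['y']
Stmt 4 'd = z * y': KEEP (d is live); live-in = ['y', 'z']
Stmt 5 't = 2 * 3': DEAD (t not in live set ['d'])
Stmt 6 'b = d': DEAD (b not in live set ['d'])
Stmt 7 'return d': KEEP (return); live-in = ['d']
Removed statement numbers: [5, 6]
Surviving IR:
  u = 7
  y = u
  z = 8
  d = z * y
  return d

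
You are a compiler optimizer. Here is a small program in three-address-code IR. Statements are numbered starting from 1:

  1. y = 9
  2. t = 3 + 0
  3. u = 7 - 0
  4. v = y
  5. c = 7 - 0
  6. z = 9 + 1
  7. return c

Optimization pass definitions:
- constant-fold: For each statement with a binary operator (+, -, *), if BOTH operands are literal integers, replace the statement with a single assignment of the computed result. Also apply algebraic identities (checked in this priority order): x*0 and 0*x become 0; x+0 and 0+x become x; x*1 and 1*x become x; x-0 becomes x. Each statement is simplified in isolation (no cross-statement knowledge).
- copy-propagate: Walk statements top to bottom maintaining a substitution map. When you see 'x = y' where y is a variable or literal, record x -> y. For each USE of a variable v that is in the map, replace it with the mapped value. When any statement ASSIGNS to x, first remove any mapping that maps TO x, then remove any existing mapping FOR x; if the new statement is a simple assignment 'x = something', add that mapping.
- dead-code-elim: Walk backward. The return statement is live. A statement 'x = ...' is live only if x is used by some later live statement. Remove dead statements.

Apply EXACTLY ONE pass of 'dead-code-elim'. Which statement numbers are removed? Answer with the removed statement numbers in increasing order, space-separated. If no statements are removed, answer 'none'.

Answer: 1 2 3 4 6

Derivation:
Backward liveness scan:
Stmt 1 'y = 9': DEAD (y not in live set [])
Stmt 2 't = 3 + 0': DEAD (t not in live set [])
Stmt 3 'u = 7 - 0': DEAD (u not in live set [])
Stmt 4 'v = y': DEAD (v not in live set [])
Stmt 5 'c = 7 - 0': KEEP (c is live); live-in = []
Stmt 6 'z = 9 + 1': DEAD (z not in live set ['c'])
Stmt 7 'return c': KEEP (return); live-in = ['c']
Removed statement numbers: [1, 2, 3, 4, 6]
Surviving IR:
  c = 7 - 0
  return c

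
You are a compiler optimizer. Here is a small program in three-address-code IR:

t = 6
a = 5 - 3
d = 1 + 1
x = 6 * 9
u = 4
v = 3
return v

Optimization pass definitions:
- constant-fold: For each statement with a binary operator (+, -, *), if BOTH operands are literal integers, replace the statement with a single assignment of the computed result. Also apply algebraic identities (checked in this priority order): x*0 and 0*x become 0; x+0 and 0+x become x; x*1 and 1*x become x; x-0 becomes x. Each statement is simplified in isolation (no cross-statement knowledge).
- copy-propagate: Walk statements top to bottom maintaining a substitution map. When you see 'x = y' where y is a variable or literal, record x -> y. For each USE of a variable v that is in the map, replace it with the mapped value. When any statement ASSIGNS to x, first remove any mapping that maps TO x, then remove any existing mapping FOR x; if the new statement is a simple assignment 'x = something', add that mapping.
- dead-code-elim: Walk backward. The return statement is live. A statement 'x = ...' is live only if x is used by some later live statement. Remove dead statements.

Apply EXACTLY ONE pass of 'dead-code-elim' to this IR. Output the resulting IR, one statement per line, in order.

Applying dead-code-elim statement-by-statement:
  [7] return v  -> KEEP (return); live=['v']
  [6] v = 3  -> KEEP; live=[]
  [5] u = 4  -> DEAD (u not live)
  [4] x = 6 * 9  -> DEAD (x not live)
  [3] d = 1 + 1  -> DEAD (d not live)
  [2] a = 5 - 3  -> DEAD (a not live)
  [1] t = 6  -> DEAD (t not live)
Result (2 stmts):
  v = 3
  return v

Answer: v = 3
return v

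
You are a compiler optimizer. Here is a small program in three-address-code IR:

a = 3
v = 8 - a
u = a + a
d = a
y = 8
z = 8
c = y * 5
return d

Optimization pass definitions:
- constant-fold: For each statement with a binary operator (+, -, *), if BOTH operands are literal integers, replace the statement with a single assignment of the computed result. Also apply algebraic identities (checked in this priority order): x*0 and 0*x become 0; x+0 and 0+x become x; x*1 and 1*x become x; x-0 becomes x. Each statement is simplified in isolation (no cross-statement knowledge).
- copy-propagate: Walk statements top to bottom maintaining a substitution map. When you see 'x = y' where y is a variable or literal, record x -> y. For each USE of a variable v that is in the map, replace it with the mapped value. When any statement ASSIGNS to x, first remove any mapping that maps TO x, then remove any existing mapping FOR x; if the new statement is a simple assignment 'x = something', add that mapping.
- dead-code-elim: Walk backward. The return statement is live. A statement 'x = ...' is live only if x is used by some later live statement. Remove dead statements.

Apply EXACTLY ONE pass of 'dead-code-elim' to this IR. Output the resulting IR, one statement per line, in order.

Answer: a = 3
d = a
return d

Derivation:
Applying dead-code-elim statement-by-statement:
  [8] return d  -> KEEP (return); live=['d']
  [7] c = y * 5  -> DEAD (c not live)
  [6] z = 8  -> DEAD (z not live)
  [5] y = 8  -> DEAD (y not live)
  [4] d = a  -> KEEP; live=['a']
  [3] u = a + a  -> DEAD (u not live)
  [2] v = 8 - a  -> DEAD (v not live)
  [1] a = 3  -> KEEP; live=[]
Result (3 stmts):
  a = 3
  d = a
  return d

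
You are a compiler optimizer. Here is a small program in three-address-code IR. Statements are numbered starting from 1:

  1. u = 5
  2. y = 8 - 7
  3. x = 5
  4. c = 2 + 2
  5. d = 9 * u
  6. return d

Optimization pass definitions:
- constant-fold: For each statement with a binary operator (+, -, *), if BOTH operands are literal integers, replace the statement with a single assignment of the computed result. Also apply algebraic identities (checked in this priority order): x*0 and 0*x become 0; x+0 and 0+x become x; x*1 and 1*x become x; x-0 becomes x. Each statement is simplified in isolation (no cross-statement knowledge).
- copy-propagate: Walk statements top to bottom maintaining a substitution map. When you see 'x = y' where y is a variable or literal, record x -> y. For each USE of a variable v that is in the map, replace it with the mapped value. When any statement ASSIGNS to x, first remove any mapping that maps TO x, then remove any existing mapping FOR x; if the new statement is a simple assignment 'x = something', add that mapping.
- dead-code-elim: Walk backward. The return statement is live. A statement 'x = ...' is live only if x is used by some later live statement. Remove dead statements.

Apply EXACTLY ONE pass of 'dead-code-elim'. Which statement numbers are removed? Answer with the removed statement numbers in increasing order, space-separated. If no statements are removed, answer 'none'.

Answer: 2 3 4

Derivation:
Backward liveness scan:
Stmt 1 'u = 5': KEEP (u is live); live-in = []
Stmt 2 'y = 8 - 7': DEAD (y not in live set ['u'])
Stmt 3 'x = 5': DEAD (x not in live set ['u'])
Stmt 4 'c = 2 + 2': DEAD (c not in live set ['u'])
Stmt 5 'd = 9 * u': KEEP (d is live); live-in = ['u']
Stmt 6 'return d': KEEP (return); live-in = ['d']
Removed statement numbers: [2, 3, 4]
Surviving IR:
  u = 5
  d = 9 * u
  return d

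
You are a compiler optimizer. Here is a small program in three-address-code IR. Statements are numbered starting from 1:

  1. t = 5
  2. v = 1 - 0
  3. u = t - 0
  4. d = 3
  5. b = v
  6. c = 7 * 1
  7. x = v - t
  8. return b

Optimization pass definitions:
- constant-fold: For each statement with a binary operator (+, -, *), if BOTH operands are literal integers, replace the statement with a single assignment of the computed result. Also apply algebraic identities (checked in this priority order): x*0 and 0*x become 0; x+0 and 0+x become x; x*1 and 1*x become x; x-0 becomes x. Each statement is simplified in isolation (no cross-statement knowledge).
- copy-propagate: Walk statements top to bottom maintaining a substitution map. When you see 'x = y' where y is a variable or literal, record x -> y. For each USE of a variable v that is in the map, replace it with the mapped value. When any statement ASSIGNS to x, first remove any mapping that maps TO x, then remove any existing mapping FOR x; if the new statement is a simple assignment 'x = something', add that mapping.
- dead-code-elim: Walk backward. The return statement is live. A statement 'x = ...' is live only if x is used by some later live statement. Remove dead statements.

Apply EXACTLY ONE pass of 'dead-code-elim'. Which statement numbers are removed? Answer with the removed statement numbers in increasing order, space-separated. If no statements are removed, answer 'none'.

Answer: 1 3 4 6 7

Derivation:
Backward liveness scan:
Stmt 1 't = 5': DEAD (t not in live set [])
Stmt 2 'v = 1 - 0': KEEP (v is live); live-in = []
Stmt 3 'u = t - 0': DEAD (u not in live set ['v'])
Stmt 4 'd = 3': DEAD (d not in live set ['v'])
Stmt 5 'b = v': KEEP (b is live); live-in = ['v']
Stmt 6 'c = 7 * 1': DEAD (c not in live set ['b'])
Stmt 7 'x = v - t': DEAD (x not in live set ['b'])
Stmt 8 'return b': KEEP (return); live-in = ['b']
Removed statement numbers: [1, 3, 4, 6, 7]
Surviving IR:
  v = 1 - 0
  b = v
  return b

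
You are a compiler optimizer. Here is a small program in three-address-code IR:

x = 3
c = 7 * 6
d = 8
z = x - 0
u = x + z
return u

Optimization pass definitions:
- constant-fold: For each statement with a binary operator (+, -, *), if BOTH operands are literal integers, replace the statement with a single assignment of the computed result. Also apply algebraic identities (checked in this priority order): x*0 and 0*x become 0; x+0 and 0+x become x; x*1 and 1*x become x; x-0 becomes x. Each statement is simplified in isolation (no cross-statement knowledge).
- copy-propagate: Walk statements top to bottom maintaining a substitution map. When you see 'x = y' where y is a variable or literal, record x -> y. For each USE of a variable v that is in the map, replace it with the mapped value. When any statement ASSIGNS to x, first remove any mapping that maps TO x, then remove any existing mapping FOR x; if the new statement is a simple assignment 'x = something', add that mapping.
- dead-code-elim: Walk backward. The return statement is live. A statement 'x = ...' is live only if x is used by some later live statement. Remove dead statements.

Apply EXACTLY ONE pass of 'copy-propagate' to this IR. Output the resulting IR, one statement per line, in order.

Applying copy-propagate statement-by-statement:
  [1] x = 3  (unchanged)
  [2] c = 7 * 6  (unchanged)
  [3] d = 8  (unchanged)
  [4] z = x - 0  -> z = 3 - 0
  [5] u = x + z  -> u = 3 + z
  [6] return u  (unchanged)
Result (6 stmts):
  x = 3
  c = 7 * 6
  d = 8
  z = 3 - 0
  u = 3 + z
  return u

Answer: x = 3
c = 7 * 6
d = 8
z = 3 - 0
u = 3 + z
return u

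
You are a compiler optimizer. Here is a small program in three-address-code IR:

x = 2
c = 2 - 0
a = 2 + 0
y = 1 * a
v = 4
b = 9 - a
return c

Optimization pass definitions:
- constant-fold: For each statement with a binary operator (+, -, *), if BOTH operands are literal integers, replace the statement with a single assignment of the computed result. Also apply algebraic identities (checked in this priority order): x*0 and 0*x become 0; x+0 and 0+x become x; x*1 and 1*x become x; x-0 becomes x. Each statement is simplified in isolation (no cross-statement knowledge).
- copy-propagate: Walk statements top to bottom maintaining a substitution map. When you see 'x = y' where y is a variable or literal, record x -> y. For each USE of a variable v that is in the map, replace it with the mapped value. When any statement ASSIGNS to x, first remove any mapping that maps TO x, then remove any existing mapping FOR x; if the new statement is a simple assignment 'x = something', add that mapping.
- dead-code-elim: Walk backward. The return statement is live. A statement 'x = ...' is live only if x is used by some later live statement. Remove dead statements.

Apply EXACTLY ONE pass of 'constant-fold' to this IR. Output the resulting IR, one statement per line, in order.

Answer: x = 2
c = 2
a = 2
y = a
v = 4
b = 9 - a
return c

Derivation:
Applying constant-fold statement-by-statement:
  [1] x = 2  (unchanged)
  [2] c = 2 - 0  -> c = 2
  [3] a = 2 + 0  -> a = 2
  [4] y = 1 * a  -> y = a
  [5] v = 4  (unchanged)
  [6] b = 9 - a  (unchanged)
  [7] return c  (unchanged)
Result (7 stmts):
  x = 2
  c = 2
  a = 2
  y = a
  v = 4
  b = 9 - a
  return c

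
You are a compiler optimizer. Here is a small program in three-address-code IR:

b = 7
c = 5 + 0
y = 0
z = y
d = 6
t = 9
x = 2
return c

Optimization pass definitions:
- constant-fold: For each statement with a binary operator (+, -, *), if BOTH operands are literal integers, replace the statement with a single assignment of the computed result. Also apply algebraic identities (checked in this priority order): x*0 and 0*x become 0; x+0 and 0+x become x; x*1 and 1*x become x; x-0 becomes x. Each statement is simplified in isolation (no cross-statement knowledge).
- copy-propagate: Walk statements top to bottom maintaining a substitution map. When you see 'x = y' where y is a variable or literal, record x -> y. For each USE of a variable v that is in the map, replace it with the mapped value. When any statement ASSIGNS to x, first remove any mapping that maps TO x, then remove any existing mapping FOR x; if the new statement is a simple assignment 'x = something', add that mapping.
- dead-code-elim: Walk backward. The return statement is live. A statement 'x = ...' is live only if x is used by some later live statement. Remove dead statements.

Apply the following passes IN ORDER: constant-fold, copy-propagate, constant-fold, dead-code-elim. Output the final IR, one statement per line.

Answer: return 5

Derivation:
Initial IR:
  b = 7
  c = 5 + 0
  y = 0
  z = y
  d = 6
  t = 9
  x = 2
  return c
After constant-fold (8 stmts):
  b = 7
  c = 5
  y = 0
  z = y
  d = 6
  t = 9
  x = 2
  return c
After copy-propagate (8 stmts):
  b = 7
  c = 5
  y = 0
  z = 0
  d = 6
  t = 9
  x = 2
  return 5
After constant-fold (8 stmts):
  b = 7
  c = 5
  y = 0
  z = 0
  d = 6
  t = 9
  x = 2
  return 5
After dead-code-elim (1 stmts):
  return 5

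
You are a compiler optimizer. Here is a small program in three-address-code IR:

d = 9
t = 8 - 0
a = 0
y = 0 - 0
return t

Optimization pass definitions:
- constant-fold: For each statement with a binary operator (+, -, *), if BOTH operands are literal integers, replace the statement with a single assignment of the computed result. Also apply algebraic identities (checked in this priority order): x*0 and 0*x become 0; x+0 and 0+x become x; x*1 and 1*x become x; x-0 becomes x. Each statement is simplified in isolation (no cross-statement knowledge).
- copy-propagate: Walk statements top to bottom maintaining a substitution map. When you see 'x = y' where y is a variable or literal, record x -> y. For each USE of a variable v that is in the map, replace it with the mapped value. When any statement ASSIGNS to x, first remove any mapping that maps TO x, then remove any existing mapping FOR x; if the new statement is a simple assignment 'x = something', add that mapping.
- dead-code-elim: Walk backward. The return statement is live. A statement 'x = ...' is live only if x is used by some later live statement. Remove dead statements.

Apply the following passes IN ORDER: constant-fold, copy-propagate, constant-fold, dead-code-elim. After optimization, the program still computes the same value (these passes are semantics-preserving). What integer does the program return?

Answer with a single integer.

Answer: 8

Derivation:
Initial IR:
  d = 9
  t = 8 - 0
  a = 0
  y = 0 - 0
  return t
After constant-fold (5 stmts):
  d = 9
  t = 8
  a = 0
  y = 0
  return t
After copy-propagate (5 stmts):
  d = 9
  t = 8
  a = 0
  y = 0
  return 8
After constant-fold (5 stmts):
  d = 9
  t = 8
  a = 0
  y = 0
  return 8
After dead-code-elim (1 stmts):
  return 8
Evaluate:
  d = 9  =>  d = 9
  t = 8 - 0  =>  t = 8
  a = 0  =>  a = 0
  y = 0 - 0  =>  y = 0
  return t = 8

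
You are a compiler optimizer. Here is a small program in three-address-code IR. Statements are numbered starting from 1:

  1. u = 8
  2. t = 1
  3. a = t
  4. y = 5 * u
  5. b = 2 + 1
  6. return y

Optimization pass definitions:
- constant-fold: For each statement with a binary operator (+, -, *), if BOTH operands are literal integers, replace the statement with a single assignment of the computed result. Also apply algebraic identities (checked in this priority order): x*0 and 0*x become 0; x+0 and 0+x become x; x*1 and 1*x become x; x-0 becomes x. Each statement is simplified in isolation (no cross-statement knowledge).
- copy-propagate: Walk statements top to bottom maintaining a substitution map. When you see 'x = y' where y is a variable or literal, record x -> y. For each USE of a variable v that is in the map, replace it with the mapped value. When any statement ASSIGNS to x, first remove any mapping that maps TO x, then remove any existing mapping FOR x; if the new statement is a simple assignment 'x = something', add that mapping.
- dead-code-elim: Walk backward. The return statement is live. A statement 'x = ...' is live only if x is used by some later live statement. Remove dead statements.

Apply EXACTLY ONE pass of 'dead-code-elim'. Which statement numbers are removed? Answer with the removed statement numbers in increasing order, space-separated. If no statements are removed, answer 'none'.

Backward liveness scan:
Stmt 1 'u = 8': KEEP (u is live); live-in = []
Stmt 2 't = 1': DEAD (t not in live set ['u'])
Stmt 3 'a = t': DEAD (a not in live set ['u'])
Stmt 4 'y = 5 * u': KEEP (y is live); live-in = ['u']
Stmt 5 'b = 2 + 1': DEAD (b not in live set ['y'])
Stmt 6 'return y': KEEP (return); live-in = ['y']
Removed statement numbers: [2, 3, 5]
Surviving IR:
  u = 8
  y = 5 * u
  return y

Answer: 2 3 5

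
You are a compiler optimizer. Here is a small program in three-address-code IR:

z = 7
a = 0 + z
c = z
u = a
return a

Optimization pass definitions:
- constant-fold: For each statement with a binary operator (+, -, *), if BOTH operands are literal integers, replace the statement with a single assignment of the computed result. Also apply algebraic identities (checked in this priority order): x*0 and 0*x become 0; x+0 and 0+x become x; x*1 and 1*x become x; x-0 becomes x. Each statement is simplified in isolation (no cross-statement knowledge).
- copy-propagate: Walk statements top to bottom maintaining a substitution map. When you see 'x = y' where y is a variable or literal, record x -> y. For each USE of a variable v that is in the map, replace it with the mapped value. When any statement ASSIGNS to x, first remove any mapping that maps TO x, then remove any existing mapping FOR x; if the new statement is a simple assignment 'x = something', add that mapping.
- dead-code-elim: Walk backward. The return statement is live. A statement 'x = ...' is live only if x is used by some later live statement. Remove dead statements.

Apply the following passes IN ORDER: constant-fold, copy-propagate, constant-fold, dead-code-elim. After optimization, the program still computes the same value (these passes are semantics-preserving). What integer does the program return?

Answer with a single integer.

Answer: 7

Derivation:
Initial IR:
  z = 7
  a = 0 + z
  c = z
  u = a
  return a
After constant-fold (5 stmts):
  z = 7
  a = z
  c = z
  u = a
  return a
After copy-propagate (5 stmts):
  z = 7
  a = 7
  c = 7
  u = 7
  return 7
After constant-fold (5 stmts):
  z = 7
  a = 7
  c = 7
  u = 7
  return 7
After dead-code-elim (1 stmts):
  return 7
Evaluate:
  z = 7  =>  z = 7
  a = 0 + z  =>  a = 7
  c = z  =>  c = 7
  u = a  =>  u = 7
  return a = 7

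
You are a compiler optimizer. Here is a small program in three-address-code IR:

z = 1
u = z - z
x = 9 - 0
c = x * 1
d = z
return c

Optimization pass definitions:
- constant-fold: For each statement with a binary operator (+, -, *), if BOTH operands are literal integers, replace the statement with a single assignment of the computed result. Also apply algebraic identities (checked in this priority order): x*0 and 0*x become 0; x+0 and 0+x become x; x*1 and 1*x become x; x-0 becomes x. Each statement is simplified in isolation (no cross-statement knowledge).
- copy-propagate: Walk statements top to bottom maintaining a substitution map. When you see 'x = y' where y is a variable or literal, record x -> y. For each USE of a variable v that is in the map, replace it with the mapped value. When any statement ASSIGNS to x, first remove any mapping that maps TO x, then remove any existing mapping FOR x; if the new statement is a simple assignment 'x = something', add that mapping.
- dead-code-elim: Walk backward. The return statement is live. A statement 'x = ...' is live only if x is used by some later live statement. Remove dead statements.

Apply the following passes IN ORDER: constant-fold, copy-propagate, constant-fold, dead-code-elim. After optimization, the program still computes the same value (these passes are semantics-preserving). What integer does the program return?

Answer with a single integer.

Answer: 9

Derivation:
Initial IR:
  z = 1
  u = z - z
  x = 9 - 0
  c = x * 1
  d = z
  return c
After constant-fold (6 stmts):
  z = 1
  u = z - z
  x = 9
  c = x
  d = z
  return c
After copy-propagate (6 stmts):
  z = 1
  u = 1 - 1
  x = 9
  c = 9
  d = 1
  return 9
After constant-fold (6 stmts):
  z = 1
  u = 0
  x = 9
  c = 9
  d = 1
  return 9
After dead-code-elim (1 stmts):
  return 9
Evaluate:
  z = 1  =>  z = 1
  u = z - z  =>  u = 0
  x = 9 - 0  =>  x = 9
  c = x * 1  =>  c = 9
  d = z  =>  d = 1
  return c = 9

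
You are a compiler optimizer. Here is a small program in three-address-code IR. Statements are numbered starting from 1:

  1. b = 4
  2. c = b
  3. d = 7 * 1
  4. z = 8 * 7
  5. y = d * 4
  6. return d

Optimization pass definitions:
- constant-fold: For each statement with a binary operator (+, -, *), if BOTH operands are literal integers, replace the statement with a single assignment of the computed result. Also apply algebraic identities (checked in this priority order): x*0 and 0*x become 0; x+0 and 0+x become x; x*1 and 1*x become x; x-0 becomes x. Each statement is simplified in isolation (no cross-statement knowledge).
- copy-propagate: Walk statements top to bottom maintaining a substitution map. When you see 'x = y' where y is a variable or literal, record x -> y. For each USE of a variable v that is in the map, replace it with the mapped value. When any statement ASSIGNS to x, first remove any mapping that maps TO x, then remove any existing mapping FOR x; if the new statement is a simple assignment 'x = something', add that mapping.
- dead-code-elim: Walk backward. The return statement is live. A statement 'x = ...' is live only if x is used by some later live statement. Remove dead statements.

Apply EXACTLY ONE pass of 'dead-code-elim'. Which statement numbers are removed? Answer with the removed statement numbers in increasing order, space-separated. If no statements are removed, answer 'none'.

Backward liveness scan:
Stmt 1 'b = 4': DEAD (b not in live set [])
Stmt 2 'c = b': DEAD (c not in live set [])
Stmt 3 'd = 7 * 1': KEEP (d is live); live-in = []
Stmt 4 'z = 8 * 7': DEAD (z not in live set ['d'])
Stmt 5 'y = d * 4': DEAD (y not in live set ['d'])
Stmt 6 'return d': KEEP (return); live-in = ['d']
Removed statement numbers: [1, 2, 4, 5]
Surviving IR:
  d = 7 * 1
  return d

Answer: 1 2 4 5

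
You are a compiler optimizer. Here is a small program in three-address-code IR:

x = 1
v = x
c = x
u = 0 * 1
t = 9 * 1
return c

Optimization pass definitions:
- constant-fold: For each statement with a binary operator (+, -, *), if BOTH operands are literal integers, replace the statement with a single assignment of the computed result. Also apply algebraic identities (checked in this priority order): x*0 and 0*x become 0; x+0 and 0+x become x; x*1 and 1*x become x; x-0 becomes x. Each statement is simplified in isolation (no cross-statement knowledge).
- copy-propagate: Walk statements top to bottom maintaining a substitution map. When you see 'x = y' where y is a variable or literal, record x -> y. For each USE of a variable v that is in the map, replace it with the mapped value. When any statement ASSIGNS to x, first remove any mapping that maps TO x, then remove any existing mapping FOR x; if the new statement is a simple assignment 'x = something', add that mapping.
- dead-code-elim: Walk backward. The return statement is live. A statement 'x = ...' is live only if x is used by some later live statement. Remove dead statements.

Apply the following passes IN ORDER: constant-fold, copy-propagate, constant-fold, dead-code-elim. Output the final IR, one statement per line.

Initial IR:
  x = 1
  v = x
  c = x
  u = 0 * 1
  t = 9 * 1
  return c
After constant-fold (6 stmts):
  x = 1
  v = x
  c = x
  u = 0
  t = 9
  return c
After copy-propagate (6 stmts):
  x = 1
  v = 1
  c = 1
  u = 0
  t = 9
  return 1
After constant-fold (6 stmts):
  x = 1
  v = 1
  c = 1
  u = 0
  t = 9
  return 1
After dead-code-elim (1 stmts):
  return 1

Answer: return 1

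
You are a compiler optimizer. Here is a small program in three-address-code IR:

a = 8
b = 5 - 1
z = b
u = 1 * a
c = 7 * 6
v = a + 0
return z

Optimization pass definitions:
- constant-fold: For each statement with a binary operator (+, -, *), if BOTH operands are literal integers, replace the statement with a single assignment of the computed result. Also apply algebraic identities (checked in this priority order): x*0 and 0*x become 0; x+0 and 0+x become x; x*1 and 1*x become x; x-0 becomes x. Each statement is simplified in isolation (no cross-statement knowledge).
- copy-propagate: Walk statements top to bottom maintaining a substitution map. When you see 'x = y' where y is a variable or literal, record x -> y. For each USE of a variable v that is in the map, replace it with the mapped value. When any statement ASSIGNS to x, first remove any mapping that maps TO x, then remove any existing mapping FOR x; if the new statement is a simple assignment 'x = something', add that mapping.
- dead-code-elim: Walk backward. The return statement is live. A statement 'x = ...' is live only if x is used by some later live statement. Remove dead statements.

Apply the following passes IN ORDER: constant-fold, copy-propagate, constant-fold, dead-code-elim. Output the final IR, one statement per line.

Answer: return 4

Derivation:
Initial IR:
  a = 8
  b = 5 - 1
  z = b
  u = 1 * a
  c = 7 * 6
  v = a + 0
  return z
After constant-fold (7 stmts):
  a = 8
  b = 4
  z = b
  u = a
  c = 42
  v = a
  return z
After copy-propagate (7 stmts):
  a = 8
  b = 4
  z = 4
  u = 8
  c = 42
  v = 8
  return 4
After constant-fold (7 stmts):
  a = 8
  b = 4
  z = 4
  u = 8
  c = 42
  v = 8
  return 4
After dead-code-elim (1 stmts):
  return 4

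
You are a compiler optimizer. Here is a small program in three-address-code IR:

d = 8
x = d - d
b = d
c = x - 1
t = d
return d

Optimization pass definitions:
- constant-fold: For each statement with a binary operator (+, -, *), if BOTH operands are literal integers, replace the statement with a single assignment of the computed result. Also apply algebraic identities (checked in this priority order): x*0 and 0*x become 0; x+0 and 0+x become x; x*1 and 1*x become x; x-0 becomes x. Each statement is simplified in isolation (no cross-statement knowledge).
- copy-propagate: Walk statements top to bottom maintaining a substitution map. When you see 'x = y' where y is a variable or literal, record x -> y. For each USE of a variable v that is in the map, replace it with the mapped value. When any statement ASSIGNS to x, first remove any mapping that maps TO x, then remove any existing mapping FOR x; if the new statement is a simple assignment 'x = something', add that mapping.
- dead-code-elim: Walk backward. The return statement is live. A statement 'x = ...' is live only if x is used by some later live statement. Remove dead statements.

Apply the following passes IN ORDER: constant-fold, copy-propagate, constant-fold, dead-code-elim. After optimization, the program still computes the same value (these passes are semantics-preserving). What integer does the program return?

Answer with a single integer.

Answer: 8

Derivation:
Initial IR:
  d = 8
  x = d - d
  b = d
  c = x - 1
  t = d
  return d
After constant-fold (6 stmts):
  d = 8
  x = d - d
  b = d
  c = x - 1
  t = d
  return d
After copy-propagate (6 stmts):
  d = 8
  x = 8 - 8
  b = 8
  c = x - 1
  t = 8
  return 8
After constant-fold (6 stmts):
  d = 8
  x = 0
  b = 8
  c = x - 1
  t = 8
  return 8
After dead-code-elim (1 stmts):
  return 8
Evaluate:
  d = 8  =>  d = 8
  x = d - d  =>  x = 0
  b = d  =>  b = 8
  c = x - 1  =>  c = -1
  t = d  =>  t = 8
  return d = 8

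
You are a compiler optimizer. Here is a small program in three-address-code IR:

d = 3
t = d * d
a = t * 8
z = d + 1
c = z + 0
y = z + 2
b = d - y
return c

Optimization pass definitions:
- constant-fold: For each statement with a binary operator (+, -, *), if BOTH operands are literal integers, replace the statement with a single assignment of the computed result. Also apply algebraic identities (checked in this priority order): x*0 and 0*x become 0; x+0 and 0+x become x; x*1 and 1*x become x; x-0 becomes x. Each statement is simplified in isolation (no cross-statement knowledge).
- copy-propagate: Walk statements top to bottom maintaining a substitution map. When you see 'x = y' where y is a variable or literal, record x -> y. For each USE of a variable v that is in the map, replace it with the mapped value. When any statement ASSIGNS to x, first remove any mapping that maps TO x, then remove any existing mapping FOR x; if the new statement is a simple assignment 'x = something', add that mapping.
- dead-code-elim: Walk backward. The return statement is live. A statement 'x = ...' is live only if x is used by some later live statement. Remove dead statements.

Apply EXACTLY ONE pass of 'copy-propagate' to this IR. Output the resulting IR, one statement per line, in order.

Answer: d = 3
t = 3 * 3
a = t * 8
z = 3 + 1
c = z + 0
y = z + 2
b = 3 - y
return c

Derivation:
Applying copy-propagate statement-by-statement:
  [1] d = 3  (unchanged)
  [2] t = d * d  -> t = 3 * 3
  [3] a = t * 8  (unchanged)
  [4] z = d + 1  -> z = 3 + 1
  [5] c = z + 0  (unchanged)
  [6] y = z + 2  (unchanged)
  [7] b = d - y  -> b = 3 - y
  [8] return c  (unchanged)
Result (8 stmts):
  d = 3
  t = 3 * 3
  a = t * 8
  z = 3 + 1
  c = z + 0
  y = z + 2
  b = 3 - y
  return c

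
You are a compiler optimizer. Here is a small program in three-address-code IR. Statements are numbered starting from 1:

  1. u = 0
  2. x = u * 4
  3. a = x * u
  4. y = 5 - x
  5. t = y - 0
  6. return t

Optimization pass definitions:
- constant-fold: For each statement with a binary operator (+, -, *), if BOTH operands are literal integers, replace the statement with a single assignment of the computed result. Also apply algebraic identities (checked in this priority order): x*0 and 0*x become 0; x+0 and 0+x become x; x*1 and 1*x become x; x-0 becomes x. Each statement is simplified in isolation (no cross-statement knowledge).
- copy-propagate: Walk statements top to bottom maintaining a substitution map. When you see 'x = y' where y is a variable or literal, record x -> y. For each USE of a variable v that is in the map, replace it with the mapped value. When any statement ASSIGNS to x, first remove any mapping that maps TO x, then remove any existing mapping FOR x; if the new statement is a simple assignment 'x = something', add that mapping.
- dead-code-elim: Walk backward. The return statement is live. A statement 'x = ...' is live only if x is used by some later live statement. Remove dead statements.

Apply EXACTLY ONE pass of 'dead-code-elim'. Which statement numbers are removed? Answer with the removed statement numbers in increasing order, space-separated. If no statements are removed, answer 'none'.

Backward liveness scan:
Stmt 1 'u = 0': KEEP (u is live); live-in = []
Stmt 2 'x = u * 4': KEEP (x is live); live-in = ['u']
Stmt 3 'a = x * u': DEAD (a not in live set ['x'])
Stmt 4 'y = 5 - x': KEEP (y is live); live-in = ['x']
Stmt 5 't = y - 0': KEEP (t is live); live-in = ['y']
Stmt 6 'return t': KEEP (return); live-in = ['t']
Removed statement numbers: [3]
Surviving IR:
  u = 0
  x = u * 4
  y = 5 - x
  t = y - 0
  return t

Answer: 3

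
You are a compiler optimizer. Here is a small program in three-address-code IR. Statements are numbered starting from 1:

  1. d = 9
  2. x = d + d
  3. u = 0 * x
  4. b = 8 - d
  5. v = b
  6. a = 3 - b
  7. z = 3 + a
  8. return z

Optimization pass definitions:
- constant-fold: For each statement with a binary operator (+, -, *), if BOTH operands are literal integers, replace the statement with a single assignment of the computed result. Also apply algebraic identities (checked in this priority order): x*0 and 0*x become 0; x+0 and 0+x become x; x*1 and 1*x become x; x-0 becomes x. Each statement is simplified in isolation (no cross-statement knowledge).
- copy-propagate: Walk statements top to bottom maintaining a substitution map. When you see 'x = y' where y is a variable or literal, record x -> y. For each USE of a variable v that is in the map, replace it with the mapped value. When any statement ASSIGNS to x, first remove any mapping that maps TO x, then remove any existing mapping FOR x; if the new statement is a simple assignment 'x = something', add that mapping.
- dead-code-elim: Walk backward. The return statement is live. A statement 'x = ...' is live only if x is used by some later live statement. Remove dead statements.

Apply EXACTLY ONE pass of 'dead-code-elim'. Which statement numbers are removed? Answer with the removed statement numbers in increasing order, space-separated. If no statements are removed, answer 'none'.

Answer: 2 3 5

Derivation:
Backward liveness scan:
Stmt 1 'd = 9': KEEP (d is live); live-in = []
Stmt 2 'x = d + d': DEAD (x not in live set ['d'])
Stmt 3 'u = 0 * x': DEAD (u not in live set ['d'])
Stmt 4 'b = 8 - d': KEEP (b is live); live-in = ['d']
Stmt 5 'v = b': DEAD (v not in live set ['b'])
Stmt 6 'a = 3 - b': KEEP (a is live); live-in = ['b']
Stmt 7 'z = 3 + a': KEEP (z is live); live-in = ['a']
Stmt 8 'return z': KEEP (return); live-in = ['z']
Removed statement numbers: [2, 3, 5]
Surviving IR:
  d = 9
  b = 8 - d
  a = 3 - b
  z = 3 + a
  return z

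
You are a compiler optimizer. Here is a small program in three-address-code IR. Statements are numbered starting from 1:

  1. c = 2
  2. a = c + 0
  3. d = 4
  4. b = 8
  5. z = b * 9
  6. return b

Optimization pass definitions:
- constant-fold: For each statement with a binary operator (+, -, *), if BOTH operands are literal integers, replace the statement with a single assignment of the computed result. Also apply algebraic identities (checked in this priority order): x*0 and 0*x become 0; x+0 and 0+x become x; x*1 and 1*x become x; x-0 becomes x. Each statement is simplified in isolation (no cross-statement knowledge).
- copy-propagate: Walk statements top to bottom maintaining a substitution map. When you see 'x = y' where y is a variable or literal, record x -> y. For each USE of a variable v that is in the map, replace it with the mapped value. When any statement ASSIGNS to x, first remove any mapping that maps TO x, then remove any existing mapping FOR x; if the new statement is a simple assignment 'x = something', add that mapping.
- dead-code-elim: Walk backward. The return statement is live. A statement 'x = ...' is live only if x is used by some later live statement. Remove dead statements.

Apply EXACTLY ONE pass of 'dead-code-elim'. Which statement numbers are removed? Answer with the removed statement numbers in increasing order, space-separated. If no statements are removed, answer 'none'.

Backward liveness scan:
Stmt 1 'c = 2': DEAD (c not in live set [])
Stmt 2 'a = c + 0': DEAD (a not in live set [])
Stmt 3 'd = 4': DEAD (d not in live set [])
Stmt 4 'b = 8': KEEP (b is live); live-in = []
Stmt 5 'z = b * 9': DEAD (z not in live set ['b'])
Stmt 6 'return b': KEEP (return); live-in = ['b']
Removed statement numbers: [1, 2, 3, 5]
Surviving IR:
  b = 8
  return b

Answer: 1 2 3 5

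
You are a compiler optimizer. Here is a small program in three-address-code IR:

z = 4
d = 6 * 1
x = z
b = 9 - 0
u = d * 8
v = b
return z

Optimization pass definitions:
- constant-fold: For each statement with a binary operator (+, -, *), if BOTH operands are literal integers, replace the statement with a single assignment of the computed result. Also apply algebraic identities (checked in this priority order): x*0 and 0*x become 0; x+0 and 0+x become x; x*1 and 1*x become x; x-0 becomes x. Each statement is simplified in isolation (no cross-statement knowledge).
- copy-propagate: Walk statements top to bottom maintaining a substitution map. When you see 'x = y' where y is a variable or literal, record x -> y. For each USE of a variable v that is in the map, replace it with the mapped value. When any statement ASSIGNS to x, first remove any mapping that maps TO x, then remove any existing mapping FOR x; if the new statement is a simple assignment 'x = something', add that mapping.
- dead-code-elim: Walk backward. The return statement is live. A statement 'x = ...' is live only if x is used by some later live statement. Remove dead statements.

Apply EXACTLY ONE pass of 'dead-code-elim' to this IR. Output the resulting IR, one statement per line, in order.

Answer: z = 4
return z

Derivation:
Applying dead-code-elim statement-by-statement:
  [7] return z  -> KEEP (return); live=['z']
  [6] v = b  -> DEAD (v not live)
  [5] u = d * 8  -> DEAD (u not live)
  [4] b = 9 - 0  -> DEAD (b not live)
  [3] x = z  -> DEAD (x not live)
  [2] d = 6 * 1  -> DEAD (d not live)
  [1] z = 4  -> KEEP; live=[]
Result (2 stmts):
  z = 4
  return z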